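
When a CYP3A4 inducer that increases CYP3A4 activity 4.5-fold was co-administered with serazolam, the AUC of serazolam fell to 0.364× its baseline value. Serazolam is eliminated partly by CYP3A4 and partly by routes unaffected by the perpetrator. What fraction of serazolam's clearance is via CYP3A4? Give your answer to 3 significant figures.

Let x = fm,CYP3A4. Because AUC ∝ 1/CL, relative clearance rose to 1/0.364 = 2.747.
Only the CYP3A4 route changed, so 2.747 = x·4.5 + (1 − x), giving x = 0.499.

0.499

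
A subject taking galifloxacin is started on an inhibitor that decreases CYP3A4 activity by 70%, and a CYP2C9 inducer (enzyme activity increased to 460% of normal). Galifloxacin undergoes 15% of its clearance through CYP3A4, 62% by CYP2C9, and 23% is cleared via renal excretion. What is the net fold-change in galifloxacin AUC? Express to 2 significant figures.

0.32

The CYP3A4 pathway (15% of clearance) falls to 0.3× activity: 0.15 × 0.3 = 0.045.
The CYP2C9 pathway (62% of clearance) rises to 4.6× activity: 0.62 × 4.6 = 2.852.
Non-CYP routes (23%) are unchanged.
Relative clearance = 0.045 + 2.852 + 0.23 = 3.127.
Net AUC ratio = 1 / 3.127 = 0.32.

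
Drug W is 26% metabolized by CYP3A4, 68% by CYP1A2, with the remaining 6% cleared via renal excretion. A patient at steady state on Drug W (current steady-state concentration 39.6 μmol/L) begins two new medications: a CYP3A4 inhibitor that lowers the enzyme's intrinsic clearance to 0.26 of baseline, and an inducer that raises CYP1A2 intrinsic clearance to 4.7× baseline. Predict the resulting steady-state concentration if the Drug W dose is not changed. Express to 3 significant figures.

11.9 μmol/L

The CYP3A4 pathway (26% of clearance) is reduced to 0.26× activity: 0.26 × 0.26 = 0.0676.
The CYP1A2 pathway (68% of clearance) is boosted to 4.7× activity: 0.68 × 4.7 = 3.196.
Non-CYP routes (6%) are unchanged.
Relative clearance = 0.0676 + 3.196 + 0.06 = 3.3236.
Dividing the baseline by the relative clearance: 39.6 / 3.3236 = 11.9 μmol/L.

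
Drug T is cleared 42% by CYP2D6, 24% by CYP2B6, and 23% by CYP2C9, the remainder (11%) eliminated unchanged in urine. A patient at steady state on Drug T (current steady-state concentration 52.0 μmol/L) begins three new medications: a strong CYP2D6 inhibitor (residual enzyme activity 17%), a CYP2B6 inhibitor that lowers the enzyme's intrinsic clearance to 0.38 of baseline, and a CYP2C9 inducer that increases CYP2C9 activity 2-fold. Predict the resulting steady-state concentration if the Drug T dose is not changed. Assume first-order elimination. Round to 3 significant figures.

CYP2D6: 0.42 × 0.17 = 0.0714
CYP2B6: 0.24 × 0.38 = 0.0912
CYP2C9: 0.23 × 2 = 0.46
Other: 0.11 (unchanged)
CL_new/CL_old = 0.0714 + 0.0912 + 0.46 + 0.11 = 0.7326.
New steady-state concentration = 52.0 / 0.7326 = 71.0 μmol/L (concentration scales inversely with clearance).

71.0 μmol/L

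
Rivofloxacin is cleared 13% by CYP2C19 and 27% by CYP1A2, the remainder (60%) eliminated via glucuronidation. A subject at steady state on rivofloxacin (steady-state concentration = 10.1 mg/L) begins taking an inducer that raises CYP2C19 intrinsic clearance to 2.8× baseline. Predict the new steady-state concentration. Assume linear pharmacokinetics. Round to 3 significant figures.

The CYP2C19 pathway (13% of clearance) is boosted to 2.8× activity: 0.13 × 2.8 = 0.364.
CYP1A2 (27%) and the residual 60% are unaffected.
New clearance relative to baseline: 0.364 + 0.27 + 0.6 = 1.234.
With dosing unchanged, steady-state concentration scales as 1/CL: 10.1 / 1.234 = 8.18 mg/L.

8.18 mg/L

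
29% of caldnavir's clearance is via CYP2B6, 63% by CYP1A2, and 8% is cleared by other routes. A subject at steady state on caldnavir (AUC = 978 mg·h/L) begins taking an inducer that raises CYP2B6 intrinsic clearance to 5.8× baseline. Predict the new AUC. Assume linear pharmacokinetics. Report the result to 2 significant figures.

4.1 × 10² mg·h/L

The CYP2B6 pathway (29% of clearance) is boosted to 5.8× activity: 0.29 × 5.8 = 1.682.
CYP1A2 (63%) and the residual 8% are unaffected.
CL_new/CL_old = 1.682 + 0.63 + 0.08 = 2.392.
With dosing unchanged, AUC scales as 1/CL: 978 / 2.392 = 4.1 × 10² mg·h/L.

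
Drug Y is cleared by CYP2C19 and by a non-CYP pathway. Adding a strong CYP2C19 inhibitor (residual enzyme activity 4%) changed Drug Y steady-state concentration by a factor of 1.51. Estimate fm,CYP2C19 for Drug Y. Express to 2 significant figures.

CL'/CL = 1 / 1.51 = 0.6623
0.04·fm + (1 − fm) = 0.6623
fm = (0.6623 − 1) / (0.04 − 1) = 0.35

0.35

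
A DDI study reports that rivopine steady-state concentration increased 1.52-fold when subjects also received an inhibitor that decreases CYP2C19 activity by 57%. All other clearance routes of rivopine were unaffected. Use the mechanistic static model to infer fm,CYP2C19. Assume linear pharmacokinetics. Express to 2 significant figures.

0.60

Write x for the fraction cleared via CYP2C19. The observed steady-state concentration change means clearance fell to 1/1.52 = 0.6579 of baseline.
Only the CYP2C19 route changed, so 0.6579 = x·0.43 + (1 − x), giving x = 0.60.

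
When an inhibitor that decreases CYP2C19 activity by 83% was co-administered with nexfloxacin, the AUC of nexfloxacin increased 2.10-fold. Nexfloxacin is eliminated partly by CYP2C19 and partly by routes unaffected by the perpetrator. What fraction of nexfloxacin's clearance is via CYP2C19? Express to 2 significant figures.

0.63

Let x = fm,CYP2C19. Because AUC ∝ 1/CL, relative clearance fell to 1/2.10 = 0.4762.
Setting x·0.17 + (1 − x) = 0.4762 and solving: x = (0.4762 − 1)/(0.17 − 1) = 0.63.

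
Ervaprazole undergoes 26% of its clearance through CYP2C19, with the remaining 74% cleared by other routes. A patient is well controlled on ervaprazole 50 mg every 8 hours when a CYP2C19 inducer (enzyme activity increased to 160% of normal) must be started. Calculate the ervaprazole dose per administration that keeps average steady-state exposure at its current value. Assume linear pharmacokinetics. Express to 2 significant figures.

58 mg

The CYP2C19 pathway (26% of clearance) is boosted to 1.6× activity: 0.26 × 1.6 = 0.416.
The remaining 74% of clearance is unaffected.
CL_new/CL_old = 0.416 + 0.74 = 1.156.
Exposure is unchanged when dose changes in proportion to clearance. New dose = 50 mg × 1.156 = 58 mg.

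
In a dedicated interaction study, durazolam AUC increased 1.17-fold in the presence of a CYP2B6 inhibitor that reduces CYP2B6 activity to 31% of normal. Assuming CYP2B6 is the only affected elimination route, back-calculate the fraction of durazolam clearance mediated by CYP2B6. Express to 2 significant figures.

Let fm be the CYP2B6 fraction. New clearance relative to baseline = fm × 0.31 + (1 − fm).
AUC ratio = 1 / (new CL fraction), so new CL fraction = 1 / 1.17 = 0.8547.
fm × 0.31 + 1 − fm = 0.8547  ⇒  fm × (0.31 − 1) = −0.1453  ⇒  fm = 0.21.

0.21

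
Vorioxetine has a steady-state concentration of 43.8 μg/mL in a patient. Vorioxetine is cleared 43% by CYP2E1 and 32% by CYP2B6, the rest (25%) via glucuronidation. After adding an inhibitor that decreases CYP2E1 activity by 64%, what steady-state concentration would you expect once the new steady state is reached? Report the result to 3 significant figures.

60.4 μg/mL

CYP2E1: 0.43 × 0.36 = 0.1548
CYP2B6: 0.32 (unchanged)
Other: 0.25 (unchanged)
Relative clearance = 0.1548 + 0.32 + 0.25 = 0.7248.
Steady-state concentration ∝ 1/CL, so new value = 43.8 / 0.7248 = 60.4 μg/mL.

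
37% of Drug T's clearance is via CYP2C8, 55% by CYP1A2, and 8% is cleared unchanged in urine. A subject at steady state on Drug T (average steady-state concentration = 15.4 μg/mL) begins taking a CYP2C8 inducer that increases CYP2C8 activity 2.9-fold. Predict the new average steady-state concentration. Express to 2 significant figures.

CYP2C8: 0.37 × 2.9 = 1.073
CYP1A2: 0.55 (unchanged)
Other: 0.08 (unchanged)
CL_new/CL_old = 1.073 + 0.55 + 0.08 = 1.703.
With dosing unchanged, average steady-state concentration scales as 1/CL: 15.4 / 1.703 = 9.0 μg/mL.

9.0 μg/mL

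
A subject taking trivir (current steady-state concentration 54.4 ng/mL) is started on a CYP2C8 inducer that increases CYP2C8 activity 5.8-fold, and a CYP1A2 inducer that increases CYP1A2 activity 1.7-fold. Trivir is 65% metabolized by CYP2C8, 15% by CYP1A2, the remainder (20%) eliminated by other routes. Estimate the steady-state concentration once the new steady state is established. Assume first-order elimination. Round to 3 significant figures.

12.9 ng/mL

CYP2C8: 0.65 × 5.8 = 3.77
CYP1A2: 0.15 × 1.7 = 0.255
Other: 0.2 (unchanged)
CL_new/CL_old = 3.77 + 0.255 + 0.2 = 4.225.
Dividing the baseline by the relative clearance: 54.4 / 4.225 = 12.9 ng/mL.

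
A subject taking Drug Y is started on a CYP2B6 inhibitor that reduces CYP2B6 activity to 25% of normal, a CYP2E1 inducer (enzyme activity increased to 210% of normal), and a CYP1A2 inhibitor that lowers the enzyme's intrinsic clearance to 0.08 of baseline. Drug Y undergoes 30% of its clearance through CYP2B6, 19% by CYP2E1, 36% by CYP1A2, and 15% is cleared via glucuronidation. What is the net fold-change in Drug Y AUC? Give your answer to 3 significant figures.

1.53

CYP2B6: 0.3 × 0.25 = 0.075
CYP2E1: 0.19 × 2.1 = 0.399
CYP1A2: 0.36 × 0.08 = 0.0288
Other: 0.15 (unchanged)
CL_new/CL_old = 0.075 + 0.399 + 0.0288 + 0.15 = 0.6528.
AUC ∝ 1/CL: fold-change = 1 / 0.6528 = 1.53.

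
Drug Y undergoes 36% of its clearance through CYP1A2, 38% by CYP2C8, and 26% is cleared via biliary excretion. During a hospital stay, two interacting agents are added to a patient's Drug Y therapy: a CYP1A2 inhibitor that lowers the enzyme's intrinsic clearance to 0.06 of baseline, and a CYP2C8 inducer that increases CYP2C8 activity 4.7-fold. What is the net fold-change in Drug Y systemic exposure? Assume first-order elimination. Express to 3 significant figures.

The CYP1A2 pathway (36% of clearance) drops to 0.06× activity: 0.36 × 0.06 = 0.0216.
The CYP2C8 pathway (38% of clearance) rises to 4.7× activity: 0.38 × 4.7 = 1.786.
Non-CYP routes (26%) are unchanged.
Relative clearance = 0.0216 + 1.786 + 0.26 = 2.0676.
Systemic exposure ∝ 1/CL: fold-change = 1 / 2.0676 = 0.484.

0.484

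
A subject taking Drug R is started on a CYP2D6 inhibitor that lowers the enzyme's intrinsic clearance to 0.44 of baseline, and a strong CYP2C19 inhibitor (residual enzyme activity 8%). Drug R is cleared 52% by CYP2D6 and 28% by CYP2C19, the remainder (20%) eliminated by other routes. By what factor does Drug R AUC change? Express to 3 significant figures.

The CYP2D6 pathway (52% of clearance) falls to 0.44× activity: 0.52 × 0.44 = 0.2288.
The CYP2C19 pathway (28% of clearance) falls to 0.08× activity: 0.28 × 0.08 = 0.0224.
The remaining 20% of clearance is unaffected.
CL_new/CL_old = 0.2288 + 0.0224 + 0.2 = 0.4512.
AUC ∝ 1/CL: fold-change = 1 / 0.4512 = 2.22.

2.22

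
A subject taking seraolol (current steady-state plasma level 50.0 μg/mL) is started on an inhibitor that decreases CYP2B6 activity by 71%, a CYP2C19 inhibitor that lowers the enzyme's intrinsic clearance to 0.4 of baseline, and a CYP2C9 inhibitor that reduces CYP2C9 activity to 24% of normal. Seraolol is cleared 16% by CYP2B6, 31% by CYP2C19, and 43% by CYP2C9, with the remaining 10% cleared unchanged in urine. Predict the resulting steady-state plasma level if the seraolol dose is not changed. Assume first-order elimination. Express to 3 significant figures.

CYP2B6: 0.16 × 0.29 = 0.0464
CYP2C19: 0.31 × 0.4 = 0.124
CYP2C9: 0.43 × 0.24 = 0.1032
Other: 0.1 (unchanged)
CL_new/CL_old = 0.0464 + 0.124 + 0.1032 + 0.1 = 0.3736.
Dividing the baseline by the relative clearance: 50.0 / 0.3736 = 134 μg/mL.

134 μg/mL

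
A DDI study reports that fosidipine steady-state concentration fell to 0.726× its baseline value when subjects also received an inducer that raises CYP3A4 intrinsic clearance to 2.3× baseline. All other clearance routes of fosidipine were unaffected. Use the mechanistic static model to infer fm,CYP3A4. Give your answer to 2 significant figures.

0.29

Call the CYP3A4 fraction fm. After the interaction, CL_new/CL_old = fm × 2.3 + (1 − fm).
Steady-state concentration ratio = 1 / (new CL fraction), so new CL fraction = 1 / 0.726 = 1.377.
fm × 2.3 + 1 − fm = 1.377  ⇒  fm × (2.3 − 1) = 0.3774  ⇒  fm = 0.29.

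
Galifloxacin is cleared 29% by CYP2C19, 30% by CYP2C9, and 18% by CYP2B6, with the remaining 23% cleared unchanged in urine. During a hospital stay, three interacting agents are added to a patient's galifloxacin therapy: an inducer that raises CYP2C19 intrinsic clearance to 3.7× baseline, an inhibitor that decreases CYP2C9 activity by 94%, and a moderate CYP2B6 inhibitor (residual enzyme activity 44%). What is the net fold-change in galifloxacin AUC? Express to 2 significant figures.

0.71

The CYP2C19 pathway (29% of clearance) rises to 3.7× activity: 0.29 × 3.7 = 1.073.
The CYP2C9 pathway (30% of clearance) falls to 0.06× activity: 0.3 × 0.06 = 0.018.
The CYP2B6 pathway (18% of clearance) falls to 0.44× activity: 0.18 × 0.44 = 0.0792.
Non-CYP routes (23%) are unchanged.
CL_new/CL_old = 1.073 + 0.018 + 0.0792 + 0.23 = 1.4002.
Because AUC varies inversely with clearance, the combined effect is 1 / 1.4002 = 0.71.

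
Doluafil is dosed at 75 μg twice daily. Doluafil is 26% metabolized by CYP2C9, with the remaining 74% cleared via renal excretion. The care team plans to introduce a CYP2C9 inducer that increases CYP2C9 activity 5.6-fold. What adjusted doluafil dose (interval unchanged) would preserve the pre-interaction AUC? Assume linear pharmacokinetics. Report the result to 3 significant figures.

The CYP2C9 pathway (26% of clearance) increases to 5.6× activity: 0.26 × 5.6 = 1.456.
Non-CYP routes (74%) are unchanged.
CL_new/CL_old = 1.456 + 0.74 = 2.196.
Css,avg = (dose rate)/CL, so holding Css fixed requires dose ∝ CL: 75 × 2.196 = 165 μg.

165 μg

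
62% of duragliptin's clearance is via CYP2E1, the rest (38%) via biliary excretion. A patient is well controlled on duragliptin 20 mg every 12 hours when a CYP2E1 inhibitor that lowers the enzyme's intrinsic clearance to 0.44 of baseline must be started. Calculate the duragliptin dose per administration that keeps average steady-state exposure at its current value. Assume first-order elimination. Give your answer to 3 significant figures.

CYP2E1: 0.62 × 0.44 = 0.2728
Other: 0.38 (unchanged)
New clearance relative to baseline: 0.2728 + 0.38 = 0.6528.
Exposure is unchanged when dose changes in proportion to clearance. New dose = 20 mg × 0.6528 = 13.1 mg.

13.1 mg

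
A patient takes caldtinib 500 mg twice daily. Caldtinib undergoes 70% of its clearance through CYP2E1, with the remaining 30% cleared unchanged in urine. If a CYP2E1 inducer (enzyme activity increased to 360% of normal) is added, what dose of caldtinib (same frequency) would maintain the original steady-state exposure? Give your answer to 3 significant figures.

1.41 × 10³ mg

The CYP2E1 pathway (70% of clearance) rises to 3.6× activity: 0.7 × 3.6 = 2.52.
The remaining 30% of clearance is unaffected.
New clearance relative to baseline: 2.52 + 0.3 = 2.82.
Css,avg = (dose rate)/CL, so holding Css fixed requires dose ∝ CL: 500 × 2.82 = 1.41 × 10³ mg.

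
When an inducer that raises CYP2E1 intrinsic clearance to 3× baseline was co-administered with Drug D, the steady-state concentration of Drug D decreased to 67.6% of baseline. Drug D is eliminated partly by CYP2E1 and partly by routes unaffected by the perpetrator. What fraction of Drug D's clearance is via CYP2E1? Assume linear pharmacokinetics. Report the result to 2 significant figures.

Let x = fm,CYP2E1. Because steady-state concentration ∝ 1/CL, relative clearance rose to 1/0.676 = 1.479.
Only the CYP2E1 route changed, so 1.479 = x·3 + (1 − x), giving x = 0.24.

0.24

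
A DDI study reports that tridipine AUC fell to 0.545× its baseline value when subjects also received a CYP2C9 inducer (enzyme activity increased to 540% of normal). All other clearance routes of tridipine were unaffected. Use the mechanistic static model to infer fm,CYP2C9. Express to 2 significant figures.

Write x for the fraction cleared via CYP2C9. The observed AUC change means clearance rose to 1/0.545 = 1.835 of baseline.
Setting x·5.4 + (1 − x) = 1.835 and solving: x = (1.835 − 1)/(5.4 − 1) = 0.19.

0.19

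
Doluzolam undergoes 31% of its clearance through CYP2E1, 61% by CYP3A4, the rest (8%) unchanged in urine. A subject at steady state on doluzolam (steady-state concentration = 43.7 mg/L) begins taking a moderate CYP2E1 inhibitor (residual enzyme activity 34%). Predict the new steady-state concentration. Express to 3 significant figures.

54.9 mg/L

The CYP2E1 pathway (31% of clearance) falls to 0.34× activity: 0.31 × 0.34 = 0.1054.
CYP3A4 (61%) and the residual 8% are unaffected.
Relative clearance = 0.1054 + 0.61 + 0.08 = 0.7954.
Steady-state concentration ∝ 1/CL, so new value = 43.7 / 0.7954 = 54.9 mg/L.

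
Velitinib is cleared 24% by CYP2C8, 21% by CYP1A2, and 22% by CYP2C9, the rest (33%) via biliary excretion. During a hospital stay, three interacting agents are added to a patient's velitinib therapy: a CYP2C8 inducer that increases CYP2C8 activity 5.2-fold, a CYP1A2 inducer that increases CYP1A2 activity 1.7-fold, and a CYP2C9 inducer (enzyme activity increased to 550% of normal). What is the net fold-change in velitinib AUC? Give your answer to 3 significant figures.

The CYP2C8 pathway (24% of clearance) increases to 5.2× activity: 0.24 × 5.2 = 1.248.
The CYP1A2 pathway (21% of clearance) rises to 1.7× activity: 0.21 × 1.7 = 0.357.
The CYP2C9 pathway (22% of clearance) rises to 5.5× activity: 0.22 × 5.5 = 1.21.
The remaining 33% of clearance is unaffected.
Relative clearance = 1.248 + 0.357 + 1.21 + 0.33 = 3.145.
Net AUC ratio = 1 / 3.145 = 0.318.

0.318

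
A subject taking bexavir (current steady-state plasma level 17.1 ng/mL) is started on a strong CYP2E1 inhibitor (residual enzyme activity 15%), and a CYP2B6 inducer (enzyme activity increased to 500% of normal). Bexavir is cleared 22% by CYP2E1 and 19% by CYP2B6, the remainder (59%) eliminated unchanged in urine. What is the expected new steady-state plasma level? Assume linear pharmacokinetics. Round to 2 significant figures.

11 ng/mL

The CYP2E1 pathway (22% of clearance) drops to 0.15× activity: 0.22 × 0.15 = 0.033.
The CYP2B6 pathway (19% of clearance) is boosted to 5× activity: 0.19 × 5 = 0.95.
The remaining 59% of clearance is unaffected.
CL_new/CL_old = 0.033 + 0.95 + 0.59 = 1.573.
New steady-state plasma level = 17.1 / 1.573 = 11 ng/mL (concentration scales inversely with clearance).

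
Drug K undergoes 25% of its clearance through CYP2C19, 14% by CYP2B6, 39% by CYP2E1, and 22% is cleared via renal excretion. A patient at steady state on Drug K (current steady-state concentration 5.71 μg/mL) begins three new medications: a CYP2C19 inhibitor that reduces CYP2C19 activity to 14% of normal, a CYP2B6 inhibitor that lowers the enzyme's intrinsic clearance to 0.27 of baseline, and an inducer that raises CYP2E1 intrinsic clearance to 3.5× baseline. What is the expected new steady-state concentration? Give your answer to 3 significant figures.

The CYP2C19 pathway (25% of clearance) falls to 0.14× activity: 0.25 × 0.14 = 0.035.
The CYP2B6 pathway (14% of clearance) falls to 0.27× activity: 0.14 × 0.27 = 0.0378.
The CYP2E1 pathway (39% of clearance) increases to 3.5× activity: 0.39 × 3.5 = 1.365.
The remaining 22% of clearance is unaffected.
CL_new/CL_old = 0.035 + 0.0378 + 1.365 + 0.22 = 1.6578.
Steady-state concentration ∝ 1/CL: new value = 5.71 / 1.6578 = 3.44 μg/mL.

3.44 μg/mL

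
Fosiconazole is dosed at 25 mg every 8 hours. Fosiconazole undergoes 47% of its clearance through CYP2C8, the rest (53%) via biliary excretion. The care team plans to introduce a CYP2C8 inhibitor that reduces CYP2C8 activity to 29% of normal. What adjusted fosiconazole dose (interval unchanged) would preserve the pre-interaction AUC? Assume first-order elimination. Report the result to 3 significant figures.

16.7 mg

The CYP2C8 pathway (47% of clearance) is reduced to 0.29× activity: 0.47 × 0.29 = 0.1363.
Non-CYP routes (53%) are unchanged.
New clearance relative to baseline: 0.1363 + 0.53 = 0.6663.
To maintain the same steady-state level, dose must scale with clearance: new dose = 25 × 0.6663 = 16.7 mg.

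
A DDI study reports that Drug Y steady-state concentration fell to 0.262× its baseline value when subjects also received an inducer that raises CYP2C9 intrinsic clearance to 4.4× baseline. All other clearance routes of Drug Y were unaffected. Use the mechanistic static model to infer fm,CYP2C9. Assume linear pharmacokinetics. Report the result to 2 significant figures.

0.83

Write x for the fraction cleared via CYP2C9. The observed steady-state concentration change means clearance rose to 1/0.262 = 3.817 of baseline.
Setting x·4.4 + (1 − x) = 3.817 and solving: x = (3.817 − 1)/(4.4 − 1) = 0.83.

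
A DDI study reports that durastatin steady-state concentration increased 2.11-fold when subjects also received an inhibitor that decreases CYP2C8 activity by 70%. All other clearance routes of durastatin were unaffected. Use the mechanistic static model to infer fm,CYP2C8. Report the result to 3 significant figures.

CL'/CL = 1 / 2.11 = 0.4739
0.3·fm + (1 − fm) = 0.4739
fm = (0.4739 − 1) / (0.3 − 1) = 0.752

0.752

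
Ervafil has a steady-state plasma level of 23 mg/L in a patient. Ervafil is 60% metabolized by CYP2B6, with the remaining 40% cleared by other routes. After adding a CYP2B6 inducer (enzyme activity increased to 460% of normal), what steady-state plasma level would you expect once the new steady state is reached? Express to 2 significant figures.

The CYP2B6 pathway (60% of clearance) is boosted to 4.6× activity: 0.6 × 4.6 = 2.76.
The remaining 40% of clearance is unaffected.
New clearance relative to baseline: 2.76 + 0.4 = 3.16.
With dosing unchanged, steady-state plasma level scales as 1/CL: 23 / 3.16 = 7.3 mg/L.

7.3 mg/L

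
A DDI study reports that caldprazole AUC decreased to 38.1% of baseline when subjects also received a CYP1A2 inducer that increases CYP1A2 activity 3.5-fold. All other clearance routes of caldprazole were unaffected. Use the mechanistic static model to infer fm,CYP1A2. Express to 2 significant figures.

0.65

CL'/CL = 1 / 0.381 = 2.625
3.5·fm + (1 − fm) = 2.625
fm = (2.625 − 1) / (3.5 − 1) = 0.65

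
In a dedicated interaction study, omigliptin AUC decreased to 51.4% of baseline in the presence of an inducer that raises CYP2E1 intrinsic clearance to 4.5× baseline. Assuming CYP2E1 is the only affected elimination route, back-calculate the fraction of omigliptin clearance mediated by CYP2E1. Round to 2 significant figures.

0.27

CL'/CL = 1 / 0.514 = 1.946
4.5·fm + (1 − fm) = 1.946
fm = (1.946 − 1) / (4.5 − 1) = 0.27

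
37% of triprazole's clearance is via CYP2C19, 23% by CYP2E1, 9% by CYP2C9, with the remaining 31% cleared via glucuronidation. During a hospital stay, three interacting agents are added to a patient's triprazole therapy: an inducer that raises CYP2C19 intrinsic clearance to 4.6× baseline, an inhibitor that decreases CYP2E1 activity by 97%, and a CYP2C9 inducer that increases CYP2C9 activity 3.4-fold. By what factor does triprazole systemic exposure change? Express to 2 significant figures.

The CYP2C19 pathway (37% of clearance) is boosted to 4.6× activity: 0.37 × 4.6 = 1.702.
The CYP2E1 pathway (23% of clearance) is reduced to 0.03× activity: 0.23 × 0.03 = 0.0069.
The CYP2C9 pathway (9% of clearance) is boosted to 3.4× activity: 0.09 × 3.4 = 0.306.
Non-CYP routes (31%) are unchanged.
CL_new/CL_old = 1.702 + 0.0069 + 0.306 + 0.31 = 2.3249.
Because systemic exposure varies inversely with clearance, the combined effect is 1 / 2.3249 = 0.43.

0.43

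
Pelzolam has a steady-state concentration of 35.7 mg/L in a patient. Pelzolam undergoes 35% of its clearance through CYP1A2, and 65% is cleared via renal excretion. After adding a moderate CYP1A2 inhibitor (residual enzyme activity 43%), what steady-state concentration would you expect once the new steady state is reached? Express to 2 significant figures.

45 mg/L

The CYP1A2 pathway (35% of clearance) is reduced to 0.43× activity: 0.35 × 0.43 = 0.1505.
Non-CYP routes (65%) are unchanged.
New clearance relative to baseline: 0.1505 + 0.65 = 0.8005.
With dosing unchanged, steady-state concentration scales as 1/CL: 35.7 / 0.8005 = 45 mg/L.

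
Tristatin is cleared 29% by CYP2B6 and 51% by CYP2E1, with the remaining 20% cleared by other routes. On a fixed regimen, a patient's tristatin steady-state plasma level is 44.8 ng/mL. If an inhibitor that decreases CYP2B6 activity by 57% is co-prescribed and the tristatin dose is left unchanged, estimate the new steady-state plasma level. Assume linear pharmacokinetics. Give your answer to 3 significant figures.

The CYP2B6 pathway (29% of clearance) is reduced to 0.43× activity: 0.29 × 0.43 = 0.1247.
CYP2E1 (51%) and the residual 20% are unaffected.
New clearance relative to baseline: 0.1247 + 0.51 + 0.2 = 0.8347.
New steady-state plasma level = baseline ÷ relative clearance = 44.8 / 0.8347 = 53.7 ng/mL.

53.7 ng/mL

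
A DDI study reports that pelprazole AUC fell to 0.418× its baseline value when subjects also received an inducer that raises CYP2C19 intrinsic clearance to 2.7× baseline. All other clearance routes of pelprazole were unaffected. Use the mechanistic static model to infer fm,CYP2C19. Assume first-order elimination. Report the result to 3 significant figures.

0.819

Write x for the fraction cleared via CYP2C19. The observed AUC change means clearance rose to 1/0.418 = 2.392 of baseline.
Setting x·2.7 + (1 − x) = 2.392 and solving: x = (2.392 − 1)/(2.7 − 1) = 0.819.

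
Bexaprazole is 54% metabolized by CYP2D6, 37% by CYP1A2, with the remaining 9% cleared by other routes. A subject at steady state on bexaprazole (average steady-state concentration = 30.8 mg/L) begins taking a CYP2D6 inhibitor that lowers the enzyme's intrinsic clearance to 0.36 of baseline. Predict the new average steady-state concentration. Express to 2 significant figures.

47 mg/L

The CYP2D6 pathway (54% of clearance) drops to 0.36× activity: 0.54 × 0.36 = 0.1944.
CYP1A2 (37%) and the residual 9% are unaffected.
CL_new/CL_old = 0.1944 + 0.37 + 0.09 = 0.6544.
New average steady-state concentration = baseline ÷ relative clearance = 30.8 / 0.6544 = 47 mg/L.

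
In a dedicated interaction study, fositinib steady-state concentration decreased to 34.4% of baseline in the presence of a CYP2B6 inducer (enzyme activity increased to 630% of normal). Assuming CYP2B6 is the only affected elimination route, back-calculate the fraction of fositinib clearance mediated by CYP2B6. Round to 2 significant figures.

Write x for the fraction cleared via CYP2B6. The observed steady-state concentration change means clearance rose to 1/0.344 = 2.907 of baseline.
Only the CYP2B6 route changed, so 2.907 = x·6.3 + (1 − x), giving x = 0.36.

0.36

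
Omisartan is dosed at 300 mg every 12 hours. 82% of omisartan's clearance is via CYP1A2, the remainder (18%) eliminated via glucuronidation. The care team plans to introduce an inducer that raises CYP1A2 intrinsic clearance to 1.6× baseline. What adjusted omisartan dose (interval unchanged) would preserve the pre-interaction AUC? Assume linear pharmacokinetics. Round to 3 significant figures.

448 mg

CYP1A2: 0.82 × 1.6 = 1.312
Other: 0.18 (unchanged)
New clearance relative to baseline: 1.312 + 0.18 = 1.492.
To maintain the same steady-state level, dose must scale with clearance: new dose = 300 × 1.492 = 448 mg.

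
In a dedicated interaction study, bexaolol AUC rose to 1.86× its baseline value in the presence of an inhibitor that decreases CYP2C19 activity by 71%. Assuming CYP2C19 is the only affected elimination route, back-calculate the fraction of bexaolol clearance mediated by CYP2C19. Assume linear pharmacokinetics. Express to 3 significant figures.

Call the CYP2C19 fraction fm. After the interaction, CL_new/CL_old = fm × 0.29 + (1 − fm).
AUC ratio = 1 / (new CL fraction), so new CL fraction = 1 / 1.86 = 0.5376.
fm × 0.29 + 1 − fm = 0.5376  ⇒  fm × (0.29 − 1) = −0.4624  ⇒  fm = 0.651.

0.651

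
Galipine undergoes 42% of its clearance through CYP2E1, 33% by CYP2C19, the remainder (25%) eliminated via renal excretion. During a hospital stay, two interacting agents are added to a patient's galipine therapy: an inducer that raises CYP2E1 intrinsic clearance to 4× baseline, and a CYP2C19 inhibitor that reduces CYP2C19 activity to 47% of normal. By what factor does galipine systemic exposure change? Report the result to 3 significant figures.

The CYP2E1 pathway (42% of clearance) increases to 4× activity: 0.42 × 4 = 1.68.
The CYP2C19 pathway (33% of clearance) drops to 0.47× activity: 0.33 × 0.47 = 0.1551.
The remaining 25% of clearance is unaffected.
CL_new/CL_old = 1.68 + 0.1551 + 0.25 = 2.0851.
Because systemic exposure varies inversely with clearance, the combined effect is 1 / 2.0851 = 0.480.

0.480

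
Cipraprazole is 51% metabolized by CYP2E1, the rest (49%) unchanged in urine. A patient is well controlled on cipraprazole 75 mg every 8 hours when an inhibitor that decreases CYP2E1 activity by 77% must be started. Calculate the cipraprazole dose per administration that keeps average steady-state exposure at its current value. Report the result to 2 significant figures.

The CYP2E1 pathway (51% of clearance) is reduced to 0.23× activity: 0.51 × 0.23 = 0.1173.
Non-CYP routes (49%) are unchanged.
Relative clearance = 0.1173 + 0.49 = 0.6073.
Exposure is unchanged when dose changes in proportion to clearance. New dose = 75 mg × 0.6073 = 46 mg.

46 mg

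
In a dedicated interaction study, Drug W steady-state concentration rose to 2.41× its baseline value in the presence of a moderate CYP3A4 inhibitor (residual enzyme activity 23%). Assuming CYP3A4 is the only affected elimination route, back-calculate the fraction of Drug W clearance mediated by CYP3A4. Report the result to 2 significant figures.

Let x = fm,CYP3A4. Because steady-state concentration ∝ 1/CL, relative clearance fell to 1/2.41 = 0.4149.
Only the CYP3A4 route changed, so 0.4149 = x·0.23 + (1 − x), giving x = 0.76.

0.76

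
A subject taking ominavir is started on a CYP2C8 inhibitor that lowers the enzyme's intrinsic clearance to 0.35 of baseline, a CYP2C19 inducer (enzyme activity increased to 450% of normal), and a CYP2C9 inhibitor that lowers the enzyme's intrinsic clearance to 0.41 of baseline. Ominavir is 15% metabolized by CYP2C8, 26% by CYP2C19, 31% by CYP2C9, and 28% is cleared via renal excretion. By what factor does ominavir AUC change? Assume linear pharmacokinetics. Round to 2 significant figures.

0.61

CYP2C8: 0.15 × 0.35 = 0.0525
CYP2C19: 0.26 × 4.5 = 1.17
CYP2C9: 0.31 × 0.41 = 0.1271
Other: 0.28 (unchanged)
CL_new/CL_old = 0.0525 + 1.17 + 0.1271 + 0.28 = 1.6296.
Net AUC ratio = 1 / 1.6296 = 0.61.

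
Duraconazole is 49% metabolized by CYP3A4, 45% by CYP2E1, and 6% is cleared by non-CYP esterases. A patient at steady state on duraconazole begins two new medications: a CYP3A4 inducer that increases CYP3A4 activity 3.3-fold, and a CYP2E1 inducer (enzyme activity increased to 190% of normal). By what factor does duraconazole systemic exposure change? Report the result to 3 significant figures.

The CYP3A4 pathway (49% of clearance) is boosted to 3.3× activity: 0.49 × 3.3 = 1.617.
The CYP2E1 pathway (45% of clearance) increases to 1.9× activity: 0.45 × 1.9 = 0.855.
The remaining 6% of clearance is unaffected.
Relative clearance = 1.617 + 0.855 + 0.06 = 2.532.
Systemic exposure ∝ 1/CL: fold-change = 1 / 2.532 = 0.395.

0.395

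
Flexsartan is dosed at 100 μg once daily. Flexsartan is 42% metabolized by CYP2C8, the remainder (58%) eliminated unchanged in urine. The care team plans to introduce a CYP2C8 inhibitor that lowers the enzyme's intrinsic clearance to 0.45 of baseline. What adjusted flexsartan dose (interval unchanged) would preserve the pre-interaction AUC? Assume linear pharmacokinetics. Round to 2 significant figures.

77 μg

CYP2C8: 0.42 × 0.45 = 0.189
Other: 0.58 (unchanged)
Relative clearance = 0.189 + 0.58 = 0.769.
To maintain the same steady-state level, dose must scale with clearance: new dose = 100 × 0.769 = 77 μg.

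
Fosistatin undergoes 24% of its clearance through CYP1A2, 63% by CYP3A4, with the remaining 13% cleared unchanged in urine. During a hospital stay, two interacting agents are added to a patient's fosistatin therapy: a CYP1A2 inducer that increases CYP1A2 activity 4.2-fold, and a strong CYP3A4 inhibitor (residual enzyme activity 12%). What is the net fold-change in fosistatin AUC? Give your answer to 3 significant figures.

0.824

CYP1A2: 0.24 × 4.2 = 1.008
CYP3A4: 0.63 × 0.12 = 0.0756
Other: 0.13 (unchanged)
New clearance relative to baseline: 1.008 + 0.0756 + 0.13 = 1.2136.
AUC ∝ 1/CL: fold-change = 1 / 1.2136 = 0.824.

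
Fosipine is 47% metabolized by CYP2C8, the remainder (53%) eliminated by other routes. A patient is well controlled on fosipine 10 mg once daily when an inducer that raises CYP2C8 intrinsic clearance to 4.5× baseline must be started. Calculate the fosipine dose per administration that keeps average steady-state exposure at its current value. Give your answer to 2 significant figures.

26 mg

The CYP2C8 pathway (47% of clearance) increases to 4.5× activity: 0.47 × 4.5 = 2.115.
The remaining 53% of clearance is unaffected.
CL_new/CL_old = 2.115 + 0.53 = 2.645.
Css,avg = (dose rate)/CL, so holding Css fixed requires dose ∝ CL: 10 × 2.645 = 26 mg.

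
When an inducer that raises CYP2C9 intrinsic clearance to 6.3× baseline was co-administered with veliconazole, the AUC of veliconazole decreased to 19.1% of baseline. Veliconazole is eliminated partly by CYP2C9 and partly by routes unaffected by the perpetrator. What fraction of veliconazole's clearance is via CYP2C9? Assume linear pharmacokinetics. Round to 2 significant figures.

0.80

CL'/CL = 1 / 0.191 = 5.236
6.3·fm + (1 − fm) = 5.236
fm = (5.236 − 1) / (6.3 − 1) = 0.80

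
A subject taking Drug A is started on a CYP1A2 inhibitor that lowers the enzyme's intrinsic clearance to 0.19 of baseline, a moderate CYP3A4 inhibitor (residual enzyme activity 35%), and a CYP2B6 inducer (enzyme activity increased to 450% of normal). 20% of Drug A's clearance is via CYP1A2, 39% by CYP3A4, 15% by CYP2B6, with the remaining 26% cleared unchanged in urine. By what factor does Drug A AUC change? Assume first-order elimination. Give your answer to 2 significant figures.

0.90

The CYP1A2 pathway (20% of clearance) drops to 0.19× activity: 0.2 × 0.19 = 0.038.
The CYP3A4 pathway (39% of clearance) falls to 0.35× activity: 0.39 × 0.35 = 0.1365.
The CYP2B6 pathway (15% of clearance) increases to 4.5× activity: 0.15 × 4.5 = 0.675.
Non-CYP routes (26%) are unchanged.
New clearance relative to baseline: 0.038 + 0.1365 + 0.675 + 0.26 = 1.1095.
Net AUC ratio = 1 / 1.1095 = 0.90.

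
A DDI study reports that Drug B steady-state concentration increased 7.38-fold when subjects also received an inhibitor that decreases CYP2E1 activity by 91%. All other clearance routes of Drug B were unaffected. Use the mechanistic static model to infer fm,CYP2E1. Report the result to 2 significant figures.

0.95

Let x = fm,CYP2E1. Because steady-state concentration ∝ 1/CL, relative clearance fell to 1/7.38 = 0.1355.
Setting x·0.09 + (1 − x) = 0.1355 and solving: x = (0.1355 − 1)/(0.09 − 1) = 0.95.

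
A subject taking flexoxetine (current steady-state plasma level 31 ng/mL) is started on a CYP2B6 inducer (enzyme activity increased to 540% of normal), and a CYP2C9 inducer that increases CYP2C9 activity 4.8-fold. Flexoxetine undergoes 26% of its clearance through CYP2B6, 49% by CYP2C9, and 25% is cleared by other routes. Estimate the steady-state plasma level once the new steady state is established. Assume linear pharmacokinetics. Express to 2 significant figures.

The CYP2B6 pathway (26% of clearance) is boosted to 5.4× activity: 0.26 × 5.4 = 1.404.
The CYP2C9 pathway (49% of clearance) rises to 4.8× activity: 0.49 × 4.8 = 2.352.
Non-CYP routes (25%) are unchanged.
Relative clearance = 1.404 + 2.352 + 0.25 = 4.006.
Steady-state plasma level ∝ 1/CL: new value = 31 / 4.006 = 7.7 ng/mL.

7.7 ng/mL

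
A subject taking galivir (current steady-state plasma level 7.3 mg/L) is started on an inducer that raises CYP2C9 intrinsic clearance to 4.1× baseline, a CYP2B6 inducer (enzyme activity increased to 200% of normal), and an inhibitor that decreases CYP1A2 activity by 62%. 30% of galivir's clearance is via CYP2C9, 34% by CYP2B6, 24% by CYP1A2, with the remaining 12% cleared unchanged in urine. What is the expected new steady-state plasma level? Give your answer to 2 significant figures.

The CYP2C9 pathway (30% of clearance) increases to 4.1× activity: 0.3 × 4.1 = 1.23.
The CYP2B6 pathway (34% of clearance) is boosted to 2× activity: 0.34 × 2 = 0.68.
The CYP1A2 pathway (24% of clearance) drops to 0.38× activity: 0.24 × 0.38 = 0.0912.
The remaining 12% of clearance is unaffected.
CL_new/CL_old = 1.23 + 0.68 + 0.0912 + 0.12 = 2.1212.
Dividing the baseline by the relative clearance: 7.3 / 2.1212 = 3.4 mg/L.

3.4 mg/L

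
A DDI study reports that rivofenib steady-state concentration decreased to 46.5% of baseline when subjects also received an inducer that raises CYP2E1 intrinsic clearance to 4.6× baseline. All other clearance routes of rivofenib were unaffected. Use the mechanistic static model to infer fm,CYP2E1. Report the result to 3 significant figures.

Let x = fm,CYP2E1. Because steady-state concentration ∝ 1/CL, relative clearance rose to 1/0.465 = 2.151.
Setting x·4.6 + (1 − x) = 2.151 and solving: x = (2.151 − 1)/(4.6 − 1) = 0.320.

0.320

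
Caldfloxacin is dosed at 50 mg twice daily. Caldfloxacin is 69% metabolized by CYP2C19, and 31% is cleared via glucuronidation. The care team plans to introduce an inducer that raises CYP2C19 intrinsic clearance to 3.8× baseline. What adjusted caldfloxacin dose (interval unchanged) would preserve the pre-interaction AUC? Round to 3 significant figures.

The CYP2C19 pathway (69% of clearance) is boosted to 3.8× activity: 0.69 × 3.8 = 2.622.
The remaining 31% of clearance is unaffected.
CL_new/CL_old = 2.622 + 0.31 = 2.932.
Css,avg = (dose rate)/CL, so holding Css fixed requires dose ∝ CL: 50 × 2.932 = 147 mg.

147 mg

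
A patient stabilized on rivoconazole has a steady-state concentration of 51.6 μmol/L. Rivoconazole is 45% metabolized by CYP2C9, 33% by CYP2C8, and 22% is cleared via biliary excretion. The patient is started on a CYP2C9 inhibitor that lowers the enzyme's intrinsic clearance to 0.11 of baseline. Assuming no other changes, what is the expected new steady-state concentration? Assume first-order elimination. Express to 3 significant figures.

CYP2C9: 0.45 × 0.11 = 0.0495
CYP2C8: 0.33 (unchanged)
Other: 0.22 (unchanged)
CL_new/CL_old = 0.0495 + 0.33 + 0.22 = 0.5995.
Steady-state concentration ∝ 1/CL, so new value = 51.6 / 0.5995 = 86.1 μmol/L.

86.1 μmol/L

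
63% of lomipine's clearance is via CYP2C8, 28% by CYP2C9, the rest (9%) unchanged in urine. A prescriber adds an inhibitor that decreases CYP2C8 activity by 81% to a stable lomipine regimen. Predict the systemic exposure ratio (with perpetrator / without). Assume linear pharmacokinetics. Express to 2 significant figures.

2.0

The CYP2C8 pathway (63% of clearance) falls to 0.19× activity: 0.63 × 0.19 = 0.1197.
CYP2C9 (28%) and the residual 9% are unaffected.
Relative clearance = 0.1197 + 0.28 + 0.09 = 0.4897.
Systemic exposure is inversely proportional to clearance, so the fold-change is 1 / 0.4897 = 2.0.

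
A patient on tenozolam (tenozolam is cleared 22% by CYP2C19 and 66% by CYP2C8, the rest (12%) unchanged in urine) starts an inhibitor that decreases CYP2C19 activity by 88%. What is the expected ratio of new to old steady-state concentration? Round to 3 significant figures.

The CYP2C19 pathway (22% of clearance) falls to 0.12× activity: 0.22 × 0.12 = 0.0264.
CYP2C8 (66%) and the residual 12% are unaffected.
CL_new/CL_old = 0.0264 + 0.66 + 0.12 = 0.8064.
Steady-state concentration ratio = CL_old/CL_new = 1 / 0.8064 = 1.24.

1.24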